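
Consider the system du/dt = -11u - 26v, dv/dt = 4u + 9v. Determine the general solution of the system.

Coefficient matrix A = [[-11, -26], [4, 9]].
Characteristic polynomial det(A - λI) = λ^2 + 2λ + 5 = 0.
Eigenvalues λ = -1 ± 2i (complex conjugate pair).
For λ=-1+2i: an eigenvector is (-2,1) - i(-3,1) = (-2 + 3i, 1 - i).
A real fundamental pair from Re and Im of e^((-1+2i)t)v: X_1 = e^(-t)(cos(2t)·(-2,1) + sin(2t)·(-3,1)), X_2 = e^(-t)(sin(2t)·(-2,1) - cos(2t)·(-3,1)).
General solution: C_1X_1 + C_2X_2.

u(t) = -3C_1e^(-t)sin(2t) - 2C_1e^(-t)cos(2t) - 2C_2e^(-t)sin(2t) + 3C_2e^(-t)cos(2t), v(t) = C_1e^(-t)sin(2t) + C_1e^(-t)cos(2t) + C_2e^(-t)sin(2t) - C_2e^(-t)cos(2t)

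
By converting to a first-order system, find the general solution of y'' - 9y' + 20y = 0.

Let x_1 = y, x_2 = y'. Then x_1' = x_2 and x_2' = -20x_1 + 9x_2.
A = [[0,1],[-20,9]]; det(A-λI) = λ^2 - 9λ + 20.
Eigenvalues λ = 5, 4 with eigenvectors (1,5), (1,4).

y(t) = c_1e^(5t) + c_2e^(4t)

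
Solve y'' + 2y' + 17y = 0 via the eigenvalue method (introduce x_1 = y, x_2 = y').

Let x_1 = y, x_2 = y'. Then x_1' = x_2 and x_2' = -17x_1 - 2x_2.
A = [[0,1],[-17,-2]]; det(A-λI) = λ^2 + 2λ + 17.
Eigenvalues λ = -1 ± 4i.

y(t) = C_1e^(-t)cos(4t) + C_2e^(-t)sin(4t)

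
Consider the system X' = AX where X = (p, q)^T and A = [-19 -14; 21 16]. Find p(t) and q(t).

Coefficient matrix A = [[-19, -14], [21, 16]].
Characteristic polynomial det(A - λI) = λ^2 + 3λ - 10 = 0.
Eigenvalues λ = -5, 2.
For λ=-5: (A-λI) row 1 is [-14, -14], so an eigenvector is (1, -1).
For λ=2: (A-λI) row 1 is [-21, -14], so an eigenvector is (-2, 3).
General solution: C_1e^(-5t)(1,-1) + C_2e^(2t)(-2,3).

p(t) = C_1e^(-5t) - 2C_2e^(2t), q(t) = -C_1e^(-5t) + 3C_2e^(2t)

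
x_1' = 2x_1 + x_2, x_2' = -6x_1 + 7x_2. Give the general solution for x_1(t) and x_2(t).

Coefficient matrix A = [[2, 1], [-6, 7]].
Characteristic polynomial det(A - λI) = λ^2 - 9λ + 20 = 0.
Eigenvalues λ = 5, 4.
For λ=5: (A-λI) row 1 is [-3, 1], so an eigenvector is (-1, -3).
For λ=4: (A-λI) row 1 is [-2, 1], so an eigenvector is (-1, -2).
General solution: K_1e^(5t)(-1,-3) + K_2e^(4t)(-1,-2).

x_1(t) = -K_1e^(5t) - K_2e^(4t), x_2(t) = -3K_1e^(5t) - 2K_2e^(4t)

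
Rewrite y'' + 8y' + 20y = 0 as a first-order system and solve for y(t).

y(t) = c_1e^(-4t)cos(2t) + c_2e^(-4t)sin(2t)

Let x_1 = y, x_2 = y'. Then x_1' = x_2 and x_2' = -20x_1 - 8x_2.
A = [[0,1],[-20,-8]]; det(A-λI) = λ^2 + 8λ + 20.
Eigenvalues λ = -4 ± 2i.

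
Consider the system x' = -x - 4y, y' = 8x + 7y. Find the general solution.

Coefficient matrix A = [[-1, -4], [8, 7]].
Characteristic polynomial det(A - λI) = λ^2 - 6λ + 25 = 0.
Eigenvalues λ = 3 ± 4i (complex conjugate pair).
For λ=3+4i: an eigenvector is (-1,1) - i(0,-1) = (-1, 1 + i).
A real fundamental pair from Re and Im of e^((3+4i)t)v: X_1 = e^(3t)(cos(4t)·(-1,1) + sin(4t)·(0,-1)), X_2 = e^(3t)(sin(4t)·(-1,1) - cos(4t)·(0,-1)).
General solution: C_1X_1 + C_2X_2.

x(t) = -C_1e^(3t)cos(4t) - C_2e^(3t)sin(4t), y(t) = -C_1e^(3t)sin(4t) + C_1e^(3t)cos(4t) + C_2e^(3t)sin(4t) + C_2e^(3t)cos(4t)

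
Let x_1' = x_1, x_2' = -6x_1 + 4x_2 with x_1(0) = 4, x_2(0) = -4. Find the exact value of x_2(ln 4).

A = [[1,0],[-6,4]]; eigenvalues λ = 4, 1.
Eigenvectors: (0,-1) for λ=4, (1,2) for λ=1.
From the initial condition, c_1 = 12, c_2 = 4.
x_2(ln 4) = (12)(4^4)(-1) + (4)(4^1)(2) = -3040.

-3040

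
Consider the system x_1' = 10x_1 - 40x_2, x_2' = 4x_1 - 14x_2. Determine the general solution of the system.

Coefficient matrix A = [[10, -40], [4, -14]].
Characteristic polynomial det(A - λI) = λ^2 + 4λ + 20 = 0.
Eigenvalues λ = -2 ± 4i (complex conjugate pair).
For λ=-2+4i: an eigenvector is (-1,0) - i(-3,-1) = (-1 + 3i, 0 + i).
A real fundamental pair from Re and Im of e^((-2+4i)t)v: X_1 = e^(-2t)(cos(4t)·(-1,0) + sin(4t)·(-3,-1)), X_2 = e^(-2t)(sin(4t)·(-1,0) - cos(4t)·(-3,-1)).
General solution: C_1X_1 + C_2X_2.

x_1(t) = -3C_1e^(-2t)sin(4t) - C_1e^(-2t)cos(4t) - C_2e^(-2t)sin(4t) + 3C_2e^(-2t)cos(4t), x_2(t) = -C_1e^(-2t)sin(4t) + C_2e^(-2t)cos(4t)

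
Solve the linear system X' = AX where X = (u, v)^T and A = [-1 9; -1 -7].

Coefficient matrix A = [[-1, 9], [-1, -7]].
Characteristic polynomial det(A - λI) = λ^2 + 8λ + 16 = 0.
Single eigenvalue λ = -4 with algebraic multiplicity 2.
Eigenvector v = (3,-1); generalized eigenvector w with (A-λI)w=v is (-2,1).
General solution: e^(-4t)[c_1·v + c_2·(t·v + w)].

u(t) = 3c_1e^(-4t) + 3c_2te^(-4t) - 2c_2e^(-4t), v(t) = -c_1e^(-4t) - c_2te^(-4t) + c_2e^(-4t)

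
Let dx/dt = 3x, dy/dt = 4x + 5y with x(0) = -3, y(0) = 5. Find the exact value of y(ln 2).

A = [[3,0],[4,5]]; eigenvalues λ = 5, 3.
Eigenvectors: (0,-1) for λ=5, (-1,2) for λ=3.
From the initial condition, c_1 = 1, c_2 = 3.
y(ln 2) = (1)(2^5)(-1) + (3)(2^3)(2) = 16.

16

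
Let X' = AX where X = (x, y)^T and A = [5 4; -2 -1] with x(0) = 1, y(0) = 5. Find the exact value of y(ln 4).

A = [[5,4],[-2,-1]]; eigenvalues λ = 3, 1.
Eigenvectors: (2,-1) for λ=3, (-1,1) for λ=1.
From the initial condition, c_1 = 6, c_2 = 11.
y(ln 4) = (6)(4^3)(-1) + (11)(4^1)(1) = -340.

-340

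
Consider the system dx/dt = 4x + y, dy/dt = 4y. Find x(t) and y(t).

Coefficient matrix A = [[4, 1], [0, 4]].
Characteristic polynomial det(A - λI) = λ^2 - 8λ + 16 = 0.
Single eigenvalue λ = 4 with algebraic multiplicity 2.
Eigenvector v = (-1,0); generalized eigenvector w with (A-λI)w=v is (2,-1).
General solution: e^(4t)[c_1·v + c_2·(t·v + w)].

x(t) = -c_1e^(4t) - c_2te^(4t) + 2c_2e^(4t), y(t) = -c_2e^(4t)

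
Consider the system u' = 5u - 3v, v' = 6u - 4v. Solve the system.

u(t) = -C_1e^(-t) - C_2e^(2t), v(t) = -2C_1e^(-t) - C_2e^(2t)

Coefficient matrix A = [[5, -3], [6, -4]].
Characteristic polynomial det(A - λI) = λ^2 - λ - 2 = 0.
Eigenvalues λ = -1, 2.
For λ=-1: (A-λI) row 1 is [6, -3], so an eigenvector is (-1, -2).
For λ=2: (A-λI) row 1 is [3, -3], so an eigenvector is (-1, -1).
General solution: C_1e^(-t)(-1,-2) + C_2e^(2t)(-1,-1).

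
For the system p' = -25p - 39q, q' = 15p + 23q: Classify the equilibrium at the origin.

A = [[-25,-39],[15,23]]; det(A-λI) = λ^2 + 2λ + 10.
λ = -1 ± 3i: negative real part.

stable spiral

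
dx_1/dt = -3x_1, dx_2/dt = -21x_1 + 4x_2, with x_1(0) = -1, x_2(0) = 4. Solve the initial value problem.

x_1(t) = -e^(-3t), x_2(t) = 7e^(4t) - 3e^(-3t)

Coefficient matrix A = [[-3, 0], [-21, 4]].
Characteristic polynomial det(A - λI) = λ^2 - λ - 12 = 0.
Eigenvalues λ = -3, 4.
For λ=-3: (A-λI) row 2 is [-21, 7], so an eigenvector is (-1, -3).
For λ=4: (A-λI) row 1 is [-7, 0], so an eigenvector is (0, 1).
General solution: c_1e^(-3t)(-1,-3) + c_2e^(4t)(0,1).
Applying x_1(0)=-1, x_2(0)=4 gives c_1=1, c_2=7.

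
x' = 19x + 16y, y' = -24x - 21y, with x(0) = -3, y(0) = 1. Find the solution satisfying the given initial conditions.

x(t) = -7e^(3t) + 4e^(-5t), y(t) = 7e^(3t) - 6e^(-5t)

Coefficient matrix A = [[19, 16], [-24, -21]].
Characteristic polynomial det(A - λI) = λ^2 + 2λ - 15 = 0.
Eigenvalues λ = 3, -5.
For λ=3: (A-λI) row 1 is [16, 16], so an eigenvector is (1, -1).
For λ=-5: (A-λI) row 1 is [24, 16], so an eigenvector is (2, -3).
General solution: c_1e^(3t)(1,-1) + c_2e^(-5t)(2,-3).
Applying x(0)=-3, y(0)=1 gives c_1=-7, c_2=2.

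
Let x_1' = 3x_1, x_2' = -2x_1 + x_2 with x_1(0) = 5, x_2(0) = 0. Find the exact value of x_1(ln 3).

135

A = [[3,0],[-2,1]]; eigenvalues λ = 3, 1.
Eigenvectors: (1,-1) for λ=3, (0,1) for λ=1.
From the initial condition, c_1 = 5, c_2 = 5.
x_1(ln 3) = (5)(3^3)(1) + (5)(3^1)(0) = 135.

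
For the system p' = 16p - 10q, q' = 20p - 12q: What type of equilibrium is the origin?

A = [[16,-10],[20,-12]]; det(A-λI) = λ^2 - 4λ + 8.
λ = 2 ± 2i: positive real part.

unstable spiral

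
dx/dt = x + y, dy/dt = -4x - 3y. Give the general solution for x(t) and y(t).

x(t) = c_1e^(-t) + c_2te^(-t) + 2c_2e^(-t), y(t) = -2c_1e^(-t) - 2c_2te^(-t) - 3c_2e^(-t)

Coefficient matrix A = [[1, 1], [-4, -3]].
Characteristic polynomial det(A - λI) = λ^2 + 2λ + 1 = 0.
Single eigenvalue λ = -1 with algebraic multiplicity 2.
Eigenvector v = (1,-2); generalized eigenvector w with (A-λI)w=v is (2,-3).
General solution: e^(-t)[c_1·v + c_2·(t·v + w)].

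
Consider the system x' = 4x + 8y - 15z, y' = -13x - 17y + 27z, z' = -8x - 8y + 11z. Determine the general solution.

Coefficient matrix A = [[4, 8, -15], [-13, -17, 27], [-8, -8, 11]].
det(A - λI) = 0 gives eigenvalues λ = -4, -1, 3.
For λ=-4: eigenvector (1,-1,0).
For λ=-1: eigenvector (-2,5,2).
For λ=3: eigenvector (-1,2,1).
General solution: c_1e^(-4t)(1,-1,0) + c_2e^(-t)(-2,5,2) + c_3e^(3t)(-1,2,1).

x(t) = c_1e^(-4t) - 2c_2e^(-t) - c_3e^(3t), y(t) = -c_1e^(-4t) + 5c_2e^(-t) + 2c_3e^(3t), z(t) = 2c_2e^(-t) + c_3e^(3t)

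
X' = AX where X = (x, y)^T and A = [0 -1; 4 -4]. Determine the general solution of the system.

Coefficient matrix A = [[0, -1], [4, -4]].
Characteristic polynomial det(A - λI) = λ^2 + 4λ + 4 = 0.
Single eigenvalue λ = -2 with algebraic multiplicity 2.
Eigenvector v = (1,2); generalized eigenvector w with (A-λI)w=v is (2,3).
General solution: e^(-2t)[c_1·v + c_2·(t·v + w)].

x(t) = c_1e^(-2t) + c_2te^(-2t) + 2c_2e^(-2t), y(t) = 2c_1e^(-2t) + 2c_2te^(-2t) + 3c_2e^(-2t)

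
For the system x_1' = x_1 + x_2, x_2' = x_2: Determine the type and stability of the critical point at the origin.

unstable improper node

A = [[1,1],[0,1]]; det(A-λI) = λ^2 - 2λ + 1.
repeated λ = 1 with a single eigenvector.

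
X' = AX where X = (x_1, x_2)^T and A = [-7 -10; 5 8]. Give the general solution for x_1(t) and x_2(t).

Coefficient matrix A = [[-7, -10], [5, 8]].
Characteristic polynomial det(A - λI) = λ^2 - λ - 6 = 0.
Eigenvalues λ = -2, 3.
For λ=-2: (A-λI) row 1 is [-5, -10], so an eigenvector is (-2, 1).
For λ=3: (A-λI) row 1 is [-10, -10], so an eigenvector is (-1, 1).
General solution: K_1e^(-2t)(-2,1) + K_2e^(3t)(-1,1).

x_1(t) = -2K_1e^(-2t) - K_2e^(3t), x_2(t) = K_1e^(-2t) + K_2e^(3t)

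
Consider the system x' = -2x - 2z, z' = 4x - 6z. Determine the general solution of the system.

x(t) = -c_1e^(-4t)sin(2t) + c_2e^(-4t)cos(2t), z(t) = -c_1e^(-4t)sin(2t) + c_1e^(-4t)cos(2t) + c_2e^(-4t)sin(2t) + c_2e^(-4t)cos(2t)

Coefficient matrix A = [[-2, -2], [4, -6]].
Characteristic polynomial det(A - λI) = λ^2 + 8λ + 20 = 0.
Eigenvalues λ = -4 ± 2i (complex conjugate pair).
For λ=-4+2i: an eigenvector is (0,1) - i(-1,-1) = (0 + i, 1 + i).
A real fundamental pair from Re and Im of e^((-4+2i)t)v: X_1 = e^(-4t)(cos(2t)·(0,1) + sin(2t)·(-1,-1)), X_2 = e^(-4t)(sin(2t)·(0,1) - cos(2t)·(-1,-1)).
General solution: c_1X_1 + c_2X_2.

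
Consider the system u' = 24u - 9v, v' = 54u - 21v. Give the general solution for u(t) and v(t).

u(t) = -K_1e^(6t) - K_2e^(-3t), v(t) = -2K_1e^(6t) - 3K_2e^(-3t)

Coefficient matrix A = [[24, -9], [54, -21]].
Characteristic polynomial det(A - λI) = λ^2 - 3λ - 18 = 0.
Eigenvalues λ = 6, -3.
For λ=6: (A-λI) row 1 is [18, -9], so an eigenvector is (-1, -2).
For λ=-3: (A-λI) row 1 is [27, -9], so an eigenvector is (-1, -3).
General solution: K_1e^(6t)(-1,-2) + K_2e^(-3t)(-1,-3).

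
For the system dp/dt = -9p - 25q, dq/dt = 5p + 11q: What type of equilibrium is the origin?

unstable spiral

A = [[-9,-25],[5,11]]; det(A-λI) = λ^2 - 2λ + 26.
λ = 1 ± 5i: positive real part.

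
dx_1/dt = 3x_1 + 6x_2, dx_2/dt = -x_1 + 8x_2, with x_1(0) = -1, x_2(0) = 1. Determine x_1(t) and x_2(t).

x_1(t) = 8e^(6t) - 9e^(5t), x_2(t) = 4e^(6t) - 3e^(5t)

Coefficient matrix A = [[3, 6], [-1, 8]].
Characteristic polynomial det(A - λI) = λ^2 - 11λ + 30 = 0.
Eigenvalues λ = 6, 5.
For λ=6: (A-λI) row 1 is [-3, 6], so an eigenvector is (-2, -1).
For λ=5: (A-λI) row 1 is [-2, 6], so an eigenvector is (-3, -1).
General solution: K_1e^(6t)(-2,-1) + K_2e^(5t)(-3,-1).
Applying x_1(0)=-1, x_2(0)=1 gives K_1=-4, K_2=3.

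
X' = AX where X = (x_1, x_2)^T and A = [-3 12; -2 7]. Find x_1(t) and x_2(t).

Coefficient matrix A = [[-3, 12], [-2, 7]].
Characteristic polynomial det(A - λI) = λ^2 - 4λ + 3 = 0.
Eigenvalues λ = 3, 1.
For λ=3: (A-λI) row 1 is [-6, 12], so an eigenvector is (-2, -1).
For λ=1: (A-λI) row 1 is [-4, 12], so an eigenvector is (-3, -1).
General solution: C_1e^(3t)(-2,-1) + C_2e^(t)(-3,-1).

x_1(t) = -2C_1e^(3t) - 3C_2e^(t), x_2(t) = -C_1e^(3t) - C_2e^(t)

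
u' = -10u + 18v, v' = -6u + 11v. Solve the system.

u(t) = 2C_1e^(-t) - 3C_2e^(2t), v(t) = C_1e^(-t) - 2C_2e^(2t)

Coefficient matrix A = [[-10, 18], [-6, 11]].
Characteristic polynomial det(A - λI) = λ^2 - λ - 2 = 0.
Eigenvalues λ = -1, 2.
For λ=-1: (A-λI) row 1 is [-9, 18], so an eigenvector is (2, 1).
For λ=2: (A-λI) row 1 is [-12, 18], so an eigenvector is (-3, -2).
General solution: C_1e^(-t)(2,1) + C_2e^(2t)(-3,-2).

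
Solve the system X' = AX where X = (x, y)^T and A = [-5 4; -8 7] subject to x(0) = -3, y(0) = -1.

Coefficient matrix A = [[-5, 4], [-8, 7]].
Characteristic polynomial det(A - λI) = λ^2 - 2λ - 3 = 0.
Eigenvalues λ = -1, 3.
For λ=-1: (A-λI) row 1 is [-4, 4], so an eigenvector is (-1, -1).
For λ=3: (A-λI) row 1 is [-8, 4], so an eigenvector is (1, 2).
General solution: K_1e^(-t)(-1,-1) + K_2e^(3t)(1,2).
Applying x(0)=-3, y(0)=-1 gives K_1=5, K_2=2.

x(t) = 2e^(3t) - 5e^(-t), y(t) = 4e^(3t) - 5e^(-t)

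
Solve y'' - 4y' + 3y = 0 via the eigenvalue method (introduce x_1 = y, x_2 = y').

y(t) = K_1e^(t) + K_2e^(3t)

Let x_1 = y, x_2 = y'. Then x_1' = x_2 and x_2' = -3x_1 + 4x_2.
A = [[0,1],[-3,4]]; det(A-λI) = λ^2 - 4λ + 3.
Eigenvalues λ = 1, 3 with eigenvectors (1,1), (1,3).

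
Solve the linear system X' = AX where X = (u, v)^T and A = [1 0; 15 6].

u(t) = -c_2e^(t), v(t) = -c_1e^(6t) + 3c_2e^(t)

Coefficient matrix A = [[1, 0], [15, 6]].
Characteristic polynomial det(A - λI) = λ^2 - 7λ + 6 = 0.
Eigenvalues λ = 6, 1.
For λ=6: (A-λI) row 1 is [-5, 0], so an eigenvector is (0, -1).
For λ=1: (A-λI) row 2 is [15, 5], so an eigenvector is (-1, 3).
General solution: c_1e^(6t)(0,-1) + c_2e^(t)(-1,3).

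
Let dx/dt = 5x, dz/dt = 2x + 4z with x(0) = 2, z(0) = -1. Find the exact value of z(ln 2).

A = [[5,0],[2,4]]; eigenvalues λ = 5, 4.
Eigenvectors: (-1,-2) for λ=5, (0,1) for λ=4.
From the initial condition, c_1 = -2, c_2 = -5.
z(ln 2) = (-2)(2^5)(-2) + (-5)(2^4)(1) = 48.

48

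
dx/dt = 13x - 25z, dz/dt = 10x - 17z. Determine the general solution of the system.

Coefficient matrix A = [[13, -25], [10, -17]].
Characteristic polynomial det(A - λI) = λ^2 + 4λ + 29 = 0.
Eigenvalues λ = -2 ± 5i (complex conjugate pair).
For λ=-2+5i: an eigenvector is (-2,-1) - i(-1,-1) = (-2 + i, -1 + i).
A real fundamental pair from Re and Im of e^((-2+5i)t)v: X_1 = e^(-2t)(cos(5t)·(-2,-1) + sin(5t)·(-1,-1)), X_2 = e^(-2t)(sin(5t)·(-2,-1) - cos(5t)·(-1,-1)).
General solution: K_1X_1 + K_2X_2.

x(t) = -K_1e^(-2t)sin(5t) - 2K_1e^(-2t)cos(5t) - 2K_2e^(-2t)sin(5t) + K_2e^(-2t)cos(5t), z(t) = -K_1e^(-2t)sin(5t) - K_1e^(-2t)cos(5t) - K_2e^(-2t)sin(5t) + K_2e^(-2t)cos(5t)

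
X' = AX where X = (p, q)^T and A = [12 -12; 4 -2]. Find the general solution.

Coefficient matrix A = [[12, -12], [4, -2]].
Characteristic polynomial det(A - λI) = λ^2 - 10λ + 24 = 0.
Eigenvalues λ = 6, 4.
For λ=6: (A-λI) row 1 is [6, -12], so an eigenvector is (-2, -1).
For λ=4: (A-λI) row 1 is [8, -12], so an eigenvector is (3, 2).
General solution: C_1e^(6t)(-2,-1) + C_2e^(4t)(3,2).

p(t) = -2C_1e^(6t) + 3C_2e^(4t), q(t) = -C_1e^(6t) + 2C_2e^(4t)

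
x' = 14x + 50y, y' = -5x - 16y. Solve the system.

Coefficient matrix A = [[14, 50], [-5, -16]].
Characteristic polynomial det(A - λI) = λ^2 + 2λ + 26 = 0.
Eigenvalues λ = -1 ± 5i (complex conjugate pair).
For λ=-1+5i: an eigenvector is (3,-1) - i(-1,0) = (3 + i, -1).
A real fundamental pair from Re and Im of e^((-1+5i)t)v: X_1 = e^(-t)(cos(5t)·(3,-1) + sin(5t)·(-1,0)), X_2 = e^(-t)(sin(5t)·(3,-1) - cos(5t)·(-1,0)).
General solution: C_1X_1 + C_2X_2.

x(t) = -C_1e^(-t)sin(5t) + 3C_1e^(-t)cos(5t) + 3C_2e^(-t)sin(5t) + C_2e^(-t)cos(5t), y(t) = -C_1e^(-t)cos(5t) - C_2e^(-t)sin(5t)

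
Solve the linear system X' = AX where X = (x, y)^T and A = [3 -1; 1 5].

x(t) = K_1e^(4t) + K_2te^(4t) + 2K_2e^(4t), y(t) = -K_1e^(4t) - K_2te^(4t) - 3K_2e^(4t)

Coefficient matrix A = [[3, -1], [1, 5]].
Characteristic polynomial det(A - λI) = λ^2 - 8λ + 16 = 0.
Single eigenvalue λ = 4 with algebraic multiplicity 2.
Eigenvector v = (1,-1); generalized eigenvector w with (A-λI)w=v is (2,-3).
General solution: e^(4t)[K_1·v + K_2·(t·v + w)].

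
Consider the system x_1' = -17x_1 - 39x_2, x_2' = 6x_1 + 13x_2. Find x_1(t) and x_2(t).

Coefficient matrix A = [[-17, -39], [6, 13]].
Characteristic polynomial det(A - λI) = λ^2 + 4λ + 13 = 0.
Eigenvalues λ = -2 ± 3i (complex conjugate pair).
For λ=-2+3i: an eigenvector is (-2,1) - i(-3,1) = (-2 + 3i, 1 - i).
A real fundamental pair from Re and Im of e^((-2+3i)t)v: X_1 = e^(-2t)(cos(3t)·(-2,1) + sin(3t)·(-3,1)), X_2 = e^(-2t)(sin(3t)·(-2,1) - cos(3t)·(-3,1)).
General solution: K_1X_1 + K_2X_2.

x_1(t) = -3K_1e^(-2t)sin(3t) - 2K_1e^(-2t)cos(3t) - 2K_2e^(-2t)sin(3t) + 3K_2e^(-2t)cos(3t), x_2(t) = K_1e^(-2t)sin(3t) + K_1e^(-2t)cos(3t) + K_2e^(-2t)sin(3t) - K_2e^(-2t)cos(3t)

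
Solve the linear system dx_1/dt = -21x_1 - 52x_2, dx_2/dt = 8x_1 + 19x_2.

Coefficient matrix A = [[-21, -52], [8, 19]].
Characteristic polynomial det(A - λI) = λ^2 + 2λ + 17 = 0.
Eigenvalues λ = -1 ± 4i (complex conjugate pair).
For λ=-1+4i: an eigenvector is (-2,1) - i(-3,1) = (-2 + 3i, 1 - i).
A real fundamental pair from Re and Im of e^((-1+4i)t)v: X_1 = e^(-t)(cos(4t)·(-2,1) + sin(4t)·(-3,1)), X_2 = e^(-t)(sin(4t)·(-2,1) - cos(4t)·(-3,1)).
General solution: c_1X_1 + c_2X_2.

x_1(t) = -3c_1e^(-t)sin(4t) - 2c_1e^(-t)cos(4t) - 2c_2e^(-t)sin(4t) + 3c_2e^(-t)cos(4t), x_2(t) = c_1e^(-t)sin(4t) + c_1e^(-t)cos(4t) + c_2e^(-t)sin(4t) - c_2e^(-t)cos(4t)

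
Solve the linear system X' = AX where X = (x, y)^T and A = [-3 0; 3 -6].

Coefficient matrix A = [[-3, 0], [3, -6]].
Characteristic polynomial det(A - λI) = λ^2 + 9λ + 18 = 0.
Eigenvalues λ = -3, -6.
For λ=-3: (A-λI) row 2 is [3, -3], so an eigenvector is (1, 1).
For λ=-6: (A-λI) row 1 is [3, 0], so an eigenvector is (0, -1).
General solution: K_1e^(-3t)(1,1) + K_2e^(-6t)(0,-1).

x(t) = K_1e^(-3t), y(t) = K_1e^(-3t) - K_2e^(-6t)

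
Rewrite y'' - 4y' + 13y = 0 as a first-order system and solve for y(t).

y(t) = c_1e^(2t)cos(3t) + c_2e^(2t)sin(3t)

Let x_1 = y, x_2 = y'. Then x_1' = x_2 and x_2' = -13x_1 + 4x_2.
A = [[0,1],[-13,4]]; det(A-λI) = λ^2 - 4λ + 13.
Eigenvalues λ = 2 ± 3i.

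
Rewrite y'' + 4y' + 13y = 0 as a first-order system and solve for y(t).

y(t) = C_1e^(-2t)cos(3t) + C_2e^(-2t)sin(3t)

Let x_1 = y, x_2 = y'. Then x_1' = x_2 and x_2' = -13x_1 - 4x_2.
A = [[0,1],[-13,-4]]; det(A-λI) = λ^2 + 4λ + 13.
Eigenvalues λ = -2 ± 3i.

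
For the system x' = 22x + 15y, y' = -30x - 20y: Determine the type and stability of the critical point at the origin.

unstable spiral

A = [[22,15],[-30,-20]]; det(A-λI) = λ^2 - 2λ + 10.
λ = 1 ± 3i: positive real part.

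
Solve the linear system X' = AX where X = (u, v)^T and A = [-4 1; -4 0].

Coefficient matrix A = [[-4, 1], [-4, 0]].
Characteristic polynomial det(A - λI) = λ^2 + 4λ + 4 = 0.
Single eigenvalue λ = -2 with algebraic multiplicity 2.
Eigenvector v = (1,2); generalized eigenvector w with (A-λI)w=v is (-1,-1).
General solution: e^(-2t)[K_1·v + K_2·(t·v + w)].

u(t) = K_1e^(-2t) + K_2te^(-2t) - K_2e^(-2t), v(t) = 2K_1e^(-2t) + 2K_2te^(-2t) - K_2e^(-2t)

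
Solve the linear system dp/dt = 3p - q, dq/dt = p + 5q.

Coefficient matrix A = [[3, -1], [1, 5]].
Characteristic polynomial det(A - λI) = λ^2 - 8λ + 16 = 0.
Single eigenvalue λ = 4 with algebraic multiplicity 2.
Eigenvector v = (1,-1); generalized eigenvector w with (A-λI)w=v is (2,-3).
General solution: e^(4t)[K_1·v + K_2·(t·v + w)].

p(t) = K_1e^(4t) + K_2te^(4t) + 2K_2e^(4t), q(t) = -K_1e^(4t) - K_2te^(4t) - 3K_2e^(4t)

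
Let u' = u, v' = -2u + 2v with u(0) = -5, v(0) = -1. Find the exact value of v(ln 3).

A = [[1,0],[-2,2]]; eigenvalues λ = 1, 2.
Eigenvectors: (-1,-2) for λ=1, (0,1) for λ=2.
From the initial condition, c_1 = 5, c_2 = 9.
v(ln 3) = (5)(3^1)(-2) + (9)(3^2)(1) = 51.

51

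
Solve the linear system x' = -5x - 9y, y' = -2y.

x(t) = -K_1e^(-5t) + 3K_2e^(-2t), y(t) = -K_2e^(-2t)

Coefficient matrix A = [[-5, -9], [0, -2]].
Characteristic polynomial det(A - λI) = λ^2 + 7λ + 10 = 0.
Eigenvalues λ = -5, -2.
For λ=-5: (A-λI) row 1 is [0, -9], so an eigenvector is (-1, 0).
For λ=-2: (A-λI) row 1 is [-3, -9], so an eigenvector is (3, -1).
General solution: K_1e^(-5t)(-1,0) + K_2e^(-2t)(3,-1).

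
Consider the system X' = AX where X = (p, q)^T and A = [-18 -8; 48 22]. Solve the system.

p(t) = c_1e^(-2t) - c_2e^(6t), q(t) = -2c_1e^(-2t) + 3c_2e^(6t)

Coefficient matrix A = [[-18, -8], [48, 22]].
Characteristic polynomial det(A - λI) = λ^2 - 4λ - 12 = 0.
Eigenvalues λ = -2, 6.
For λ=-2: (A-λI) row 1 is [-16, -8], so an eigenvector is (1, -2).
For λ=6: (A-λI) row 1 is [-24, -8], so an eigenvector is (-1, 3).
General solution: c_1e^(-2t)(1,-2) + c_2e^(6t)(-1,3).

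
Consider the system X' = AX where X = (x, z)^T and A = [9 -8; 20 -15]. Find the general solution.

Coefficient matrix A = [[9, -8], [20, -15]].
Characteristic polynomial det(A - λI) = λ^2 + 6λ + 25 = 0.
Eigenvalues λ = -3 ± 4i (complex conjugate pair).
For λ=-3+4i: an eigenvector is (1,1) - i(1,2) = (1 - i, 1 - 2i).
A real fundamental pair from Re and Im of e^((-3+4i)t)v: X_1 = e^(-3t)(cos(4t)·(1,1) + sin(4t)·(1,2)), X_2 = e^(-3t)(sin(4t)·(1,1) - cos(4t)·(1,2)).
General solution: c_1X_1 + c_2X_2.

x(t) = c_1e^(-3t)sin(4t) + c_1e^(-3t)cos(4t) + c_2e^(-3t)sin(4t) - c_2e^(-3t)cos(4t), z(t) = 2c_1e^(-3t)sin(4t) + c_1e^(-3t)cos(4t) + c_2e^(-3t)sin(4t) - 2c_2e^(-3t)cos(4t)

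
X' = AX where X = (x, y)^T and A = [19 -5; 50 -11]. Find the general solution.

x(t) = K_1e^(4t)cos(5t) + K_2e^(4t)sin(5t), y(t) = K_1e^(4t)sin(5t) + 3K_1e^(4t)cos(5t) + 3K_2e^(4t)sin(5t) - K_2e^(4t)cos(5t)

Coefficient matrix A = [[19, -5], [50, -11]].
Characteristic polynomial det(A - λI) = λ^2 - 8λ + 41 = 0.
Eigenvalues λ = 4 ± 5i (complex conjugate pair).
For λ=4+5i: an eigenvector is (1,3) - i(0,1) = (1, 3 - i).
A real fundamental pair from Re and Im of e^((4+5i)t)v: X_1 = e^(4t)(cos(5t)·(1,3) + sin(5t)·(0,1)), X_2 = e^(4t)(sin(5t)·(1,3) - cos(5t)·(0,1)).
General solution: K_1X_1 + K_2X_2.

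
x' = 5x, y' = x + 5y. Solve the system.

Coefficient matrix A = [[5, 0], [1, 5]].
Characteristic polynomial det(A - λI) = λ^2 - 10λ + 25 = 0.
Single eigenvalue λ = 5 with algebraic multiplicity 2.
Eigenvector v = (0,1); generalized eigenvector w with (A-λI)w=v is (1,-1).
General solution: e^(5t)[C_1·v + C_2·(t·v + w)].

x(t) = C_2e^(5t), y(t) = C_1e^(5t) + C_2te^(5t) - C_2e^(5t)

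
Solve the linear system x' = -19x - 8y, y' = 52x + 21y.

x(t) = c_1e^(t)sin(4t) - c_1e^(t)cos(4t) - c_2e^(t)sin(4t) - c_2e^(t)cos(4t), y(t) = -3c_1e^(t)sin(4t) + 2c_1e^(t)cos(4t) + 2c_2e^(t)sin(4t) + 3c_2e^(t)cos(4t)

Coefficient matrix A = [[-19, -8], [52, 21]].
Characteristic polynomial det(A - λI) = λ^2 - 2λ + 17 = 0.
Eigenvalues λ = 1 ± 4i (complex conjugate pair).
For λ=1+4i: an eigenvector is (-1,2) - i(1,-3) = (-1 - i, 2 + 3i).
A real fundamental pair from Re and Im of e^((1+4i)t)v: X_1 = e^(t)(cos(4t)·(-1,2) + sin(4t)·(1,-3)), X_2 = e^(t)(sin(4t)·(-1,2) - cos(4t)·(1,-3)).
General solution: c_1X_1 + c_2X_2.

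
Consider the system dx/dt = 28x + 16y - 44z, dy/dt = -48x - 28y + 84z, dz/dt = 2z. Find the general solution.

Coefficient matrix A = [[28, 16, -44], [-48, -28, 84], [0, 0, 2]].
det(A - λI) = 0 gives eigenvalues λ = -4, 4, 2.
For λ=-4: eigenvector (1,-2,0).
For λ=4: eigenvector (2,-3,0).
For λ=2: eigenvector (-2,6,1).
General solution: c_1e^(-4t)(1,-2,0) + c_2e^(4t)(2,-3,0) + c_3e^(2t)(-2,6,1).

x(t) = c_1e^(-4t) + 2c_2e^(4t) - 2c_3e^(2t), y(t) = -2c_1e^(-4t) - 3c_2e^(4t) + 6c_3e^(2t), z(t) = c_3e^(2t)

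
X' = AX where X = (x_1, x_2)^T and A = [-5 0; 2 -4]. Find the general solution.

x_1(t) = -C_2e^(-5t), x_2(t) = -C_1e^(-4t) + 2C_2e^(-5t)

Coefficient matrix A = [[-5, 0], [2, -4]].
Characteristic polynomial det(A - λI) = λ^2 + 9λ + 20 = 0.
Eigenvalues λ = -4, -5.
For λ=-4: (A-λI) row 1 is [-1, 0], so an eigenvector is (0, -1).
For λ=-5: (A-λI) row 2 is [2, 1], so an eigenvector is (-1, 2).
General solution: C_1e^(-4t)(0,-1) + C_2e^(-5t)(-1,2).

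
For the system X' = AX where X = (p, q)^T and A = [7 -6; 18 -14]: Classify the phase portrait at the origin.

stable node

A = [[7,-6],[18,-14]]; det(A-λI) = λ^2 + 7λ + 10.
λ = -5, -2: both negative.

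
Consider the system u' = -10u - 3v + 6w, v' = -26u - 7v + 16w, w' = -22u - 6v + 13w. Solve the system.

u(t) = -c_1e^(-4t) + c_2e^(-t), v(t) = -2c_1e^(-4t) + c_2e^(-t) + 2c_3e^(t), w(t) = -2c_1e^(-4t) + 2c_2e^(-t) + c_3e^(t)

Coefficient matrix A = [[-10, -3, 6], [-26, -7, 16], [-22, -6, 13]].
det(A - λI) = 0 gives eigenvalues λ = -4, -1, 1.
For λ=-4: eigenvector (-1,-2,-2).
For λ=-1: eigenvector (1,1,2).
For λ=1: eigenvector (0,2,1).
General solution: c_1e^(-4t)(-1,-2,-2) + c_2e^(-t)(1,1,2) + c_3e^(t)(0,2,1).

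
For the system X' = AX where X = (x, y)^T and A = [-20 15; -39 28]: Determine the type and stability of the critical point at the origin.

unstable spiral

A = [[-20,15],[-39,28]]; det(A-λI) = λ^2 - 8λ + 25.
λ = 4 ± 3i: positive real part.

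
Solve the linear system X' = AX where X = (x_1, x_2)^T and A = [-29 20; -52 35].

x_1(t) = -K_1e^(3t)sin(4t) + 2K_1e^(3t)cos(4t) + 2K_2e^(3t)sin(4t) + K_2e^(3t)cos(4t), x_2(t) = -2K_1e^(3t)sin(4t) + 3K_1e^(3t)cos(4t) + 3K_2e^(3t)sin(4t) + 2K_2e^(3t)cos(4t)

Coefficient matrix A = [[-29, 20], [-52, 35]].
Characteristic polynomial det(A - λI) = λ^2 - 6λ + 25 = 0.
Eigenvalues λ = 3 ± 4i (complex conjugate pair).
For λ=3+4i: an eigenvector is (2,3) - i(-1,-2) = (2 + i, 3 + 2i).
A real fundamental pair from Re and Im of e^((3+4i)t)v: X_1 = e^(3t)(cos(4t)·(2,3) + sin(4t)·(-1,-2)), X_2 = e^(3t)(sin(4t)·(2,3) - cos(4t)·(-1,-2)).
General solution: K_1X_1 + K_2X_2.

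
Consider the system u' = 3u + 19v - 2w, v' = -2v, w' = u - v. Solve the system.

u(t) = -c_1e^(t) - 3c_2e^(-2t) + 2c_3e^(2t), v(t) = c_2e^(-2t), w(t) = -c_1e^(t) + 2c_2e^(-2t) + c_3e^(2t)

Coefficient matrix A = [[3, 19, -2], [0, -2, 0], [1, -1, 0]].
det(A - λI) = 0 gives eigenvalues λ = 1, -2, 2.
For λ=1: eigenvector (-1,0,-1).
For λ=-2: eigenvector (-3,1,2).
For λ=2: eigenvector (2,0,1).
General solution: c_1e^(t)(-1,0,-1) + c_2e^(-2t)(-3,1,2) + c_3e^(2t)(2,0,1).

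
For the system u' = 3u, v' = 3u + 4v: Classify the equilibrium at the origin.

A = [[3,0],[3,4]]; det(A-λI) = λ^2 - 7λ + 12.
λ = 3, 4: both positive.

unstable node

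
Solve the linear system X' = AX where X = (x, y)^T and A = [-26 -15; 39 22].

Coefficient matrix A = [[-26, -15], [39, 22]].
Characteristic polynomial det(A - λI) = λ^2 + 4λ + 13 = 0.
Eigenvalues λ = -2 ± 3i (complex conjugate pair).
For λ=-2+3i: an eigenvector is (1,-2) - i(2,-3) = (1 - 2i, -2 + 3i).
A real fundamental pair from Re and Im of e^((-2+3i)t)v: X_1 = e^(-2t)(cos(3t)·(1,-2) + sin(3t)·(2,-3)), X_2 = e^(-2t)(sin(3t)·(1,-2) - cos(3t)·(2,-3)).
General solution: c_1X_1 + c_2X_2.

x(t) = 2c_1e^(-2t)sin(3t) + c_1e^(-2t)cos(3t) + c_2e^(-2t)sin(3t) - 2c_2e^(-2t)cos(3t), y(t) = -3c_1e^(-2t)sin(3t) - 2c_1e^(-2t)cos(3t) - 2c_2e^(-2t)sin(3t) + 3c_2e^(-2t)cos(3t)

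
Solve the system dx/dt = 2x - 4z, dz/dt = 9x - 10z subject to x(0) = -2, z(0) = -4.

Coefficient matrix A = [[2, -4], [9, -10]].
Characteristic polynomial det(A - λI) = λ^2 + 8λ + 16 = 0.
Single eigenvalue λ = -4 with algebraic multiplicity 2.
Eigenvector v = (-2,-3); generalized eigenvector w with (A-λI)w=v is (1,2).
General solution: e^(-4t)[C_1·v + C_2·(t·v + w)].
Applying x(0)=-2, z(0)=-4 gives C_1=0, C_2=-2.

x(t) = 4te^(-4t) - 2e^(-4t), z(t) = 6te^(-4t) - 4e^(-4t)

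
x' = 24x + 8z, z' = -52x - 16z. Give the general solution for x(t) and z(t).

Coefficient matrix A = [[24, 8], [-52, -16]].
Characteristic polynomial det(A - λI) = λ^2 - 8λ + 32 = 0.
Eigenvalues λ = 4 ± 4i (complex conjugate pair).
For λ=4+4i: an eigenvector is (-1,2) - i(-1,3) = (-1 + i, 2 - 3i).
A real fundamental pair from Re and Im of e^((4+4i)t)v: X_1 = e^(4t)(cos(4t)·(-1,2) + sin(4t)·(-1,3)), X_2 = e^(4t)(sin(4t)·(-1,2) - cos(4t)·(-1,3)).
General solution: c_1X_1 + c_2X_2.

x(t) = -c_1e^(4t)sin(4t) - c_1e^(4t)cos(4t) - c_2e^(4t)sin(4t) + c_2e^(4t)cos(4t), z(t) = 3c_1e^(4t)sin(4t) + 2c_1e^(4t)cos(4t) + 2c_2e^(4t)sin(4t) - 3c_2e^(4t)cos(4t)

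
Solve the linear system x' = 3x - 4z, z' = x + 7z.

x(t) = 2C_1e^(5t) + 2C_2te^(5t) - 3C_2e^(5t), z(t) = -C_1e^(5t) - C_2te^(5t) + C_2e^(5t)

Coefficient matrix A = [[3, -4], [1, 7]].
Characteristic polynomial det(A - λI) = λ^2 - 10λ + 25 = 0.
Single eigenvalue λ = 5 with algebraic multiplicity 2.
Eigenvector v = (2,-1); generalized eigenvector w with (A-λI)w=v is (-3,1).
General solution: e^(5t)[C_1·v + C_2·(t·v + w)].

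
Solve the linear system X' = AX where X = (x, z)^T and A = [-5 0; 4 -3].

Coefficient matrix A = [[-5, 0], [4, -3]].
Characteristic polynomial det(A - λI) = λ^2 + 8λ + 15 = 0.
Eigenvalues λ = -3, -5.
For λ=-3: (A-λI) row 1 is [-2, 0], so an eigenvector is (0, 1).
For λ=-5: (A-λI) row 2 is [4, 2], so an eigenvector is (1, -2).
General solution: C_1e^(-3t)(0,1) + C_2e^(-5t)(1,-2).

x(t) = C_2e^(-5t), z(t) = C_1e^(-3t) - 2C_2e^(-5t)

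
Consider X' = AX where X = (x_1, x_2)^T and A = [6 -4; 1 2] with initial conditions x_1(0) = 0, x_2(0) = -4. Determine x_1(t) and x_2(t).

Coefficient matrix A = [[6, -4], [1, 2]].
Characteristic polynomial det(A - λI) = λ^2 - 8λ + 16 = 0.
Single eigenvalue λ = 4 with algebraic multiplicity 2.
Eigenvector v = (2,1); generalized eigenvector w with (A-λI)w=v is (3,1).
General solution: e^(4t)[C_1·v + C_2·(t·v + w)].
Applying x_1(0)=0, x_2(0)=-4 gives C_1=-12, C_2=8.

x_1(t) = 16te^(4t), x_2(t) = 8te^(4t) - 4e^(4t)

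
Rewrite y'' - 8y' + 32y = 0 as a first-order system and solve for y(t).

Let x_1 = y, x_2 = y'. Then x_1' = x_2 and x_2' = -32x_1 + 8x_2.
A = [[0,1],[-32,8]]; det(A-λI) = λ^2 - 8λ + 32.
Eigenvalues λ = 4 ± 4i.

y(t) = c_1e^(4t)cos(4t) + c_2e^(4t)sin(4t)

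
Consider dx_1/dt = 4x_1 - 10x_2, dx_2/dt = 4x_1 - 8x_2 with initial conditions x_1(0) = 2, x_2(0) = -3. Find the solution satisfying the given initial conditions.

Coefficient matrix A = [[4, -10], [4, -8]].
Characteristic polynomial det(A - λI) = λ^2 + 4λ + 8 = 0.
Eigenvalues λ = -2 ± 2i (complex conjugate pair).
For λ=-2+2i: an eigenvector is (-1,-1) - i(2,1) = (-1 - 2i, -1 - i).
A real fundamental pair from Re and Im of e^((-2+2i)t)v: X_1 = e^(-2t)(cos(2t)·(-1,-1) + sin(2t)·(2,1)), X_2 = e^(-2t)(sin(2t)·(-1,-1) - cos(2t)·(2,1)).
General solution: C_1X_1 + C_2X_2.
Applying x_1(0)=2, x_2(0)=-3 gives C_1=8, C_2=-5.

x_1(t) = 21e^(-2t)sin(2t) + 2e^(-2t)cos(2t), x_2(t) = 13e^(-2t)sin(2t) - 3e^(-2t)cos(2t)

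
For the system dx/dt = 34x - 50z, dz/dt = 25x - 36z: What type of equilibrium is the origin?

A = [[34,-50],[25,-36]]; det(A-λI) = λ^2 + 2λ + 26.
λ = -1 ± 5i: negative real part.

stable spiral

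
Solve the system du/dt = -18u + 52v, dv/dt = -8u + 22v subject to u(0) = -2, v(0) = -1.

Coefficient matrix A = [[-18, 52], [-8, 22]].
Characteristic polynomial det(A - λI) = λ^2 - 4λ + 20 = 0.
Eigenvalues λ = 2 ± 4i (complex conjugate pair).
For λ=2+4i: an eigenvector is (3,1) - i(-2,-1) = (3 + 2i, 1 + i).
A real fundamental pair from Re and Im of e^((2+4i)t)v: X_1 = e^(2t)(cos(4t)·(3,1) + sin(4t)·(-2,-1)), X_2 = e^(2t)(sin(4t)·(3,1) - cos(4t)·(-2,-1)).
General solution: C_1X_1 + C_2X_2.
Applying u(0)=-2, v(0)=-1 gives C_1=0, C_2=-1.

u(t) = -3e^(2t)sin(4t) - 2e^(2t)cos(4t), v(t) = -e^(2t)sin(4t) - e^(2t)cos(4t)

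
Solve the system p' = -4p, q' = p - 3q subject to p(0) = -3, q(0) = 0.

p(t) = -3e^(-4t), q(t) = -3e^(-3t) + 3e^(-4t)

Coefficient matrix A = [[-4, 0], [1, -3]].
Characteristic polynomial det(A - λI) = λ^2 + 7λ + 12 = 0.
Eigenvalues λ = -4, -3.
For λ=-4: (A-λI) row 2 is [1, 1], so an eigenvector is (1, -1).
For λ=-3: (A-λI) row 1 is [-1, 0], so an eigenvector is (0, -1).
General solution: C_1e^(-4t)(1,-1) + C_2e^(-3t)(0,-1).
Applying p(0)=-3, q(0)=0 gives C_1=-3, C_2=3.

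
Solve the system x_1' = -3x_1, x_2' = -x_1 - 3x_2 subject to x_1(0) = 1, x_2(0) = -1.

Coefficient matrix A = [[-3, 0], [-1, -3]].
Characteristic polynomial det(A - λI) = λ^2 + 6λ + 9 = 0.
Single eigenvalue λ = -3 with algebraic multiplicity 2.
Eigenvector v = (0,1); generalized eigenvector w with (A-λI)w=v is (-1,1).
General solution: e^(-3t)[C_1·v + C_2·(t·v + w)].
Applying x_1(0)=1, x_2(0)=-1 gives C_1=0, C_2=-1.

x_1(t) = e^(-3t), x_2(t) = -te^(-3t) - e^(-3t)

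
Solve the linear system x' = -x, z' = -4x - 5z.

x(t) = -C_2e^(-t), z(t) = C_1e^(-5t) + C_2e^(-t)

Coefficient matrix A = [[-1, 0], [-4, -5]].
Characteristic polynomial det(A - λI) = λ^2 + 6λ + 5 = 0.
Eigenvalues λ = -5, -1.
For λ=-5: (A-λI) row 1 is [4, 0], so an eigenvector is (0, 1).
For λ=-1: (A-λI) row 2 is [-4, -4], so an eigenvector is (-1, 1).
General solution: C_1e^(-5t)(0,1) + C_2e^(-t)(-1,1).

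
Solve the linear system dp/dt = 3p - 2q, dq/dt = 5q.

p(t) = c_1e^(5t) - c_2e^(3t), q(t) = -c_1e^(5t)

Coefficient matrix A = [[3, -2], [0, 5]].
Characteristic polynomial det(A - λI) = λ^2 - 8λ + 15 = 0.
Eigenvalues λ = 5, 3.
For λ=5: (A-λI) row 1 is [-2, -2], so an eigenvector is (1, -1).
For λ=3: (A-λI) row 1 is [0, -2], so an eigenvector is (-1, 0).
General solution: c_1e^(5t)(1,-1) + c_2e^(3t)(-1,0).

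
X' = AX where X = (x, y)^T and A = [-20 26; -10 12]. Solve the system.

x(t) = -2K_1e^(-4t)sin(2t) - 3K_1e^(-4t)cos(2t) - 3K_2e^(-4t)sin(2t) + 2K_2e^(-4t)cos(2t), y(t) = -K_1e^(-4t)sin(2t) - 2K_1e^(-4t)cos(2t) - 2K_2e^(-4t)sin(2t) + K_2e^(-4t)cos(2t)

Coefficient matrix A = [[-20, 26], [-10, 12]].
Characteristic polynomial det(A - λI) = λ^2 + 8λ + 20 = 0.
Eigenvalues λ = -4 ± 2i (complex conjugate pair).
For λ=-4+2i: an eigenvector is (-3,-2) - i(-2,-1) = (-3 + 2i, -2 + i).
A real fundamental pair from Re and Im of e^((-4+2i)t)v: X_1 = e^(-4t)(cos(2t)·(-3,-2) + sin(2t)·(-2,-1)), X_2 = e^(-4t)(sin(2t)·(-3,-2) - cos(2t)·(-2,-1)).
General solution: K_1X_1 + K_2X_2.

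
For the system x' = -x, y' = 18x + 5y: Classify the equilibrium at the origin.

saddle

A = [[-1,0],[18,5]]; det(A-λI) = λ^2 - 4λ - 5.
λ = 5, -1: opposite signs.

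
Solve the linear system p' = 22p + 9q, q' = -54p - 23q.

Coefficient matrix A = [[22, 9], [-54, -23]].
Characteristic polynomial det(A - λI) = λ^2 + λ - 20 = 0.
Eigenvalues λ = -5, 4.
For λ=-5: (A-λI) row 1 is [27, 9], so an eigenvector is (-1, 3).
For λ=4: (A-λI) row 1 is [18, 9], so an eigenvector is (-1, 2).
General solution: C_1e^(-5t)(-1,3) + C_2e^(4t)(-1,2).

p(t) = -C_1e^(-5t) - C_2e^(4t), q(t) = 3C_1e^(-5t) + 2C_2e^(4t)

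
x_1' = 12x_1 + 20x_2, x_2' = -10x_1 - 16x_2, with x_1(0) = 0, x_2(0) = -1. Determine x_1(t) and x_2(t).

x_1(t) = -10e^(-2t)sin(2t), x_2(t) = 7e^(-2t)sin(2t) - e^(-2t)cos(2t)

Coefficient matrix A = [[12, 20], [-10, -16]].
Characteristic polynomial det(A - λI) = λ^2 + 4λ + 8 = 0.
Eigenvalues λ = -2 ± 2i (complex conjugate pair).
For λ=-2+2i: an eigenvector is (1,-1) - i(-3,2) = (1 + 3i, -1 - 2i).
A real fundamental pair from Re and Im of e^((-2+2i)t)v: X_1 = e^(-2t)(cos(2t)·(1,-1) + sin(2t)·(-3,2)), X_2 = e^(-2t)(sin(2t)·(1,-1) - cos(2t)·(-3,2)).
General solution: C_1X_1 + C_2X_2.
Applying x_1(0)=0, x_2(0)=-1 gives C_1=3, C_2=-1.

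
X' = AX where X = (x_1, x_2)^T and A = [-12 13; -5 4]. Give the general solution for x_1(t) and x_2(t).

x_1(t) = -3K_1e^(-4t)sin(t) + 2K_1e^(-4t)cos(t) + 2K_2e^(-4t)sin(t) + 3K_2e^(-4t)cos(t), x_2(t) = -2K_1e^(-4t)sin(t) + K_1e^(-4t)cos(t) + K_2e^(-4t)sin(t) + 2K_2e^(-4t)cos(t)

Coefficient matrix A = [[-12, 13], [-5, 4]].
Characteristic polynomial det(A - λI) = λ^2 + 8λ + 17 = 0.
Eigenvalues λ = -4 ± i (complex conjugate pair).
For λ=-4+i: an eigenvector is (2,1) - i(-3,-2) = (2 + 3i, 1 + 2i).
A real fundamental pair from Re and Im of e^((-4+i)t)v: X_1 = e^(-4t)(cos(t)·(2,1) + sin(t)·(-3,-2)), X_2 = e^(-4t)(sin(t)·(2,1) - cos(t)·(-3,-2)).
General solution: K_1X_1 + K_2X_2.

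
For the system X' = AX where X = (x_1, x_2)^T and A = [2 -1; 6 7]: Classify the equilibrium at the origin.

unstable node

A = [[2,-1],[6,7]]; det(A-λI) = λ^2 - 9λ + 20.
λ = 4, 5: both positive.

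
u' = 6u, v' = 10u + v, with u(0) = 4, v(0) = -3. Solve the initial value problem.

Coefficient matrix A = [[6, 0], [10, 1]].
Characteristic polynomial det(A - λI) = λ^2 - 7λ + 6 = 0.
Eigenvalues λ = 1, 6.
For λ=1: (A-λI) row 1 is [5, 0], so an eigenvector is (0, -1).
For λ=6: (A-λI) row 2 is [10, -5], so an eigenvector is (1, 2).
General solution: C_1e^(t)(0,-1) + C_2e^(6t)(1,2).
Applying u(0)=4, v(0)=-3 gives C_1=11, C_2=4.

u(t) = 4e^(6t), v(t) = 8e^(6t) - 11e^(t)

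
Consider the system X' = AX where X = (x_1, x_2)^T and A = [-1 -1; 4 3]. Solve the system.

x_1(t) = -c_1e^(t) - c_2te^(t) + c_2e^(t), x_2(t) = 2c_1e^(t) + 2c_2te^(t) - c_2e^(t)

Coefficient matrix A = [[-1, -1], [4, 3]].
Characteristic polynomial det(A - λI) = λ^2 - 2λ + 1 = 0.
Single eigenvalue λ = 1 with algebraic multiplicity 2.
Eigenvector v = (-1,2); generalized eigenvector w with (A-λI)w=v is (1,-1).
General solution: e^(t)[c_1·v + c_2·(t·v + w)].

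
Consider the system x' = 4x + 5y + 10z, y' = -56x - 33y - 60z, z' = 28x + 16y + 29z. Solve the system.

x(t) = K_1e^(4t) - K_2e^(-t), y(t) = -8K_1e^(4t) + 13K_2e^(-t) - 2K_3e^(-3t), z(t) = 4K_1e^(4t) - 6K_2e^(-t) + K_3e^(-3t)

Coefficient matrix A = [[4, 5, 10], [-56, -33, -60], [28, 16, 29]].
det(A - λI) = 0 gives eigenvalues λ = 4, -1, -3.
For λ=4: eigenvector (1,-8,4).
For λ=-1: eigenvector (-1,13,-6).
For λ=-3: eigenvector (0,-2,1).
General solution: K_1e^(4t)(1,-8,4) + K_2e^(-t)(-1,13,-6) + K_3e^(-3t)(0,-2,1).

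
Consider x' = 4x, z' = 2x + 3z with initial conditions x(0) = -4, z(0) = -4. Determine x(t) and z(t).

Coefficient matrix A = [[4, 0], [2, 3]].
Characteristic polynomial det(A - λI) = λ^2 - 7λ + 12 = 0.
Eigenvalues λ = 4, 3.
For λ=4: (A-λI) row 2 is [2, -1], so an eigenvector is (1, 2).
For λ=3: (A-λI) row 1 is [1, 0], so an eigenvector is (0, -1).
General solution: C_1e^(4t)(1,2) + C_2e^(3t)(0,-1).
Applying x(0)=-4, z(0)=-4 gives C_1=-4, C_2=-4.

x(t) = -4e^(4t), z(t) = -8e^(4t) + 4e^(3t)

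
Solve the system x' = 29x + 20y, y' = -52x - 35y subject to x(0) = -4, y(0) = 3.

Coefficient matrix A = [[29, 20], [-52, -35]].
Characteristic polynomial det(A - λI) = λ^2 + 6λ + 25 = 0.
Eigenvalues λ = -3 ± 4i (complex conjugate pair).
For λ=-3+4i: an eigenvector is (2,-3) - i(1,-2) = (2 - i, -3 + 2i).
A real fundamental pair from Re and Im of e^((-3+4i)t)v: X_1 = e^(-3t)(cos(4t)·(2,-3) + sin(4t)·(1,-2)), X_2 = e^(-3t)(sin(4t)·(2,-3) - cos(4t)·(1,-2)).
General solution: C_1X_1 + C_2X_2.
Applying x(0)=-4, y(0)=3 gives C_1=-5, C_2=-6.

x(t) = -17e^(-3t)sin(4t) - 4e^(-3t)cos(4t), y(t) = 28e^(-3t)sin(4t) + 3e^(-3t)cos(4t)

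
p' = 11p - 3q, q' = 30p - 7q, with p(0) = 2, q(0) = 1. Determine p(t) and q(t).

p(t) = 5e^(2t)sin(3t) + 2e^(2t)cos(3t), q(t) = 17e^(2t)sin(3t) + e^(2t)cos(3t)

Coefficient matrix A = [[11, -3], [30, -7]].
Characteristic polynomial det(A - λI) = λ^2 - 4λ + 13 = 0.
Eigenvalues λ = 2 ± 3i (complex conjugate pair).
For λ=2+3i: an eigenvector is (-1,-3) - i(0,-1) = (-1, -3 + i).
A real fundamental pair from Re and Im of e^((2+3i)t)v: X_1 = e^(2t)(cos(3t)·(-1,-3) + sin(3t)·(0,-1)), X_2 = e^(2t)(sin(3t)·(-1,-3) - cos(3t)·(0,-1)).
General solution: C_1X_1 + C_2X_2.
Applying p(0)=2, q(0)=1 gives C_1=-2, C_2=-5.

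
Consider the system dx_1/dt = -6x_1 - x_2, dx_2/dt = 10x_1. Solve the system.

Coefficient matrix A = [[-6, -1], [10, 0]].
Characteristic polynomial det(A - λI) = λ^2 + 6λ + 10 = 0.
Eigenvalues λ = -3 ± i (complex conjugate pair).
For λ=-3+i: an eigenvector is (-1,3) - i(0,-1) = (-1, 3 + i).
A real fundamental pair from Re and Im of e^((-3+i)t)v: X_1 = e^(-3t)(cos(t)·(-1,3) + sin(t)·(0,-1)), X_2 = e^(-3t)(sin(t)·(-1,3) - cos(t)·(0,-1)).
General solution: K_1X_1 + K_2X_2.

x_1(t) = -K_1e^(-3t)cos(t) - K_2e^(-3t)sin(t), x_2(t) = -K_1e^(-3t)sin(t) + 3K_1e^(-3t)cos(t) + 3K_2e^(-3t)sin(t) + K_2e^(-3t)cos(t)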